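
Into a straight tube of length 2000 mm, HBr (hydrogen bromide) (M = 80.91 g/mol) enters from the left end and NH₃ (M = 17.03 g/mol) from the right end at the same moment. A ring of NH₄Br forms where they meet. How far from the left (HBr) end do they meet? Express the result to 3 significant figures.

629 mm

Graham's law gives d_HBr/d_NH₃ = rate_HBr/rate_NH₃ = √(M_NH₃/M_HBr) = √(17.03/80.91) = 0.4588.
With d_HBr + d_NH₃ = 2000 mm, d_NH₃ = 2000/(1 + 0.4588) = 1371 mm.
d_HBr = 2000 − 1371 = 629 mm.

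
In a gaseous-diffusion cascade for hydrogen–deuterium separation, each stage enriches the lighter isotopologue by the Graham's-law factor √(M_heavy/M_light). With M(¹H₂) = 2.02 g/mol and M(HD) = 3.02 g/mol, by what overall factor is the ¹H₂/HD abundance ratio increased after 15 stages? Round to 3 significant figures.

After 15 stages the ratio has grown by (√(3.02/2.02))^15 = (3.02/2.02)^(15/2).
= 1.49505^(15/2) = 20.4.

20.4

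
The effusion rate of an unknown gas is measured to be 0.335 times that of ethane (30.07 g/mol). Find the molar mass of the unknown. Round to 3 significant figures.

268 g/mol

From Graham's law, rate_X/rate_C₂H₆ = √(M_C₂H₆/M_X).
0.335 = √(30.07/M_X)
M_X = 30.07 / 0.335² = 30.07 / 0.1122 = 268 g/mol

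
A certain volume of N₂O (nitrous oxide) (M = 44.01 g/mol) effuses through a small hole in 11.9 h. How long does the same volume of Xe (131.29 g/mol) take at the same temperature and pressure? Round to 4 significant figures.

20.55 h

Using Graham's law: t_Xe/t_N₂O = √(M_Xe/M_N₂O) = √(131.29/44.01) = √2.983 = 1.727.
So the time for Xe is 11.9 × 1.727 = 20.55 h.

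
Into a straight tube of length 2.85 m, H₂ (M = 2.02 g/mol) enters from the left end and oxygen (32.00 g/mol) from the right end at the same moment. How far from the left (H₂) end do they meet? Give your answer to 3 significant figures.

2.28 m

Graham's law gives d_H₂/d_O₂ = rate_H₂/rate_O₂ = √(M_O₂/M_H₂) = √(32.00/2.02) = 3.980.
With d_H₂ + d_O₂ = 2.85 m, d_O₂ = 2.85/(1 + 3.980) = 0.5723 m.
d_H₂ = 2.85 − 0.5723 = 2.28 m.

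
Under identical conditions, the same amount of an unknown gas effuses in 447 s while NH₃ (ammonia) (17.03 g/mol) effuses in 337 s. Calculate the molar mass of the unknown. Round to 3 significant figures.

30.0 g/mol

By Graham's law, t_X/t_NH₃ = √(M_X/M_NH₃).
447/337 = 1.326 = √(M_X/17.03)
M_X = 17.03 × 1.326² = 17.03 × 1.759 = 30.0 g/mol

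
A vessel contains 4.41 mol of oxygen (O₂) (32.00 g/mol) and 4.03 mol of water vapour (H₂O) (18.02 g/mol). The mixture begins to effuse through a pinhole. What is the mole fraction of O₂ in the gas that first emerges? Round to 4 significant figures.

Rate_i ∝ x_i/√M_i (Graham's law weighted by mole fraction), so the effusate composition follows n_i/√M_i.
Mole fraction of O₂ in the effusate = (n_O₂/√M_O₂) / (n_O₂/√M_O₂ + n_H₂O/√M_H₂O)
= (4.41/√32.00) / (4.41/√32.00 + 4.03/√18.02) = 0.7796/(0.7796 + 0.9494) = 0.4509.

0.4509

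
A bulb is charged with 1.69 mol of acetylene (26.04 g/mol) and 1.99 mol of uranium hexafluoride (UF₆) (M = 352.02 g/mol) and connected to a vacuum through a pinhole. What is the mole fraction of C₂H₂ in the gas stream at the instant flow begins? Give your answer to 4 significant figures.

Rate_i ∝ x_i/√M_i (Graham's law weighted by mole fraction), so the effusate composition follows n_i/√M_i.
Mole fraction of C₂H₂ in the effusate = (n_C₂H₂/√M_C₂H₂) / (n_C₂H₂/√M_C₂H₂ + n_UF₆/√M_UF₆)
= (1.69/√26.04) / (1.69/√26.04 + 1.99/√352.02) = 0.3312/(0.3312 + 0.1061) = 0.7574.

0.7574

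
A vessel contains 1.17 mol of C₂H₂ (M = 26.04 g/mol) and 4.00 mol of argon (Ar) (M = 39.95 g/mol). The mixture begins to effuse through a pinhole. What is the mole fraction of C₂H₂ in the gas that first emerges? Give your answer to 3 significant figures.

Rate_i ∝ x_i/√M_i (Graham's law weighted by mole fraction), so the effusate composition follows n_i/√M_i.
x_C₂H₂(eff) = (n_C₂H₂/√M_C₂H₂) / (n_C₂H₂/√M_C₂H₂ + n_Ar/√M_Ar)
= (1.17/√26.04) / (1.17/√26.04 + 4.00/√39.95) = 0.2293/(0.2293 + 0.6329) = 0.266.

0.266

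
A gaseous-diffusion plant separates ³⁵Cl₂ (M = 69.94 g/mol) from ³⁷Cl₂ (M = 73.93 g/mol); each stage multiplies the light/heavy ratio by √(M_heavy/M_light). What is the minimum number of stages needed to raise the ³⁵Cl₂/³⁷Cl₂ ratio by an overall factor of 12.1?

With α = √(73.93/69.94) per stage, ln α = ½ ln(1.05705) = 0.02774.
Need α^N ≥ 12.1 ⇒ N ≥ ln(12.1) / ln α = 2.493 / 0.02774 = 89.88.
So at least 90 stages are needed.

90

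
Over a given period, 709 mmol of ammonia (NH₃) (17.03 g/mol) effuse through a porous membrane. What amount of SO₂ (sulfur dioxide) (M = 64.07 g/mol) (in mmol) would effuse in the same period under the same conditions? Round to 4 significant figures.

Since effusion rate ∝ 1/√M, rate_SO₂/rate_NH₃ = √(M_NH₃/M_SO₂) = √(17.03/64.07) = √0.2658 = 0.5156.
So the amount for SO₂ is 709 × 0.5156 = 365.5 mmol.

365.5 mmol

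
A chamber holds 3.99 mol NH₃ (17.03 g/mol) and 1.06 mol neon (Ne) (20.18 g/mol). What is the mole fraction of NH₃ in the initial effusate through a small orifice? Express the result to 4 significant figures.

0.8038

The effusion rate of species i is ∝ p_i/√M_i ∝ n_i/√M_i.
Mole fraction of NH₃ in the effusate = (n_NH₃/√M_NH₃) / (n_NH₃/√M_NH₃ + n_Ne/√M_Ne)
= (3.99/√17.03) / (3.99/√17.03 + 1.06/√20.18) = 0.9669/(0.9669 + 0.2360) = 0.8038.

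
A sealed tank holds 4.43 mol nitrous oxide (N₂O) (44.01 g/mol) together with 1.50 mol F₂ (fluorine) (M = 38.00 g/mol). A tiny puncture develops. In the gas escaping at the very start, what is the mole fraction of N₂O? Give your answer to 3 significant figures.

Effusion rate of each component ∝ n_i/√M_i (partial pressure × 1/√M).
So x_N₂O in the escaping gas = (n_N₂O/√M_N₂O) / Σ(n_i/√M_i)
= (4.43/√44.01) / (4.43/√44.01 + 1.50/√38.00) = 0.6678/(0.6678 + 0.2433) = 0.733.

0.733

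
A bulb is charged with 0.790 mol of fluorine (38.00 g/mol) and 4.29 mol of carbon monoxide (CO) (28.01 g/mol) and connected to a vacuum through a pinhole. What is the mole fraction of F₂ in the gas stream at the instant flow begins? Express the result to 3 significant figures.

Effusion rate of each component ∝ n_i/√M_i (partial pressure × 1/√M).
Mole fraction of F₂ in the effusate = (n_F₂/√M_F₂) / (n_F₂/√M_F₂ + n_CO/√M_CO)
= (0.790/√38.00) / (0.790/√38.00 + 4.29/√28.01) = 0.1282/(0.1282 + 0.8106) = 0.137.

0.137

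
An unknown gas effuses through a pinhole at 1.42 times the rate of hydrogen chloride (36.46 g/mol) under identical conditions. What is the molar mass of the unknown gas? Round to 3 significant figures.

18.1 g/mol

Since effusion rate ∝ 1/√M, rate_X/rate_HCl = √(M_HCl/M_X).
1.42 = √(36.46/M_X)
M_X = 36.46 / 1.42² = 36.46 / 2.016 = 18.1 g/mol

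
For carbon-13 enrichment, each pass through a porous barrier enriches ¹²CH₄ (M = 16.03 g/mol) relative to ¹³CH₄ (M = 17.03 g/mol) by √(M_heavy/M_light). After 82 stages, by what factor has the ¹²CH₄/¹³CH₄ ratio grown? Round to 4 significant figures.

The single-stage factor is √(M_heavy/M_light), so 82 stages give [√(17.03/16.03)]^82 = (17.03/16.03)^(82/2).
= 1.06238^41 = 11.95.

11.95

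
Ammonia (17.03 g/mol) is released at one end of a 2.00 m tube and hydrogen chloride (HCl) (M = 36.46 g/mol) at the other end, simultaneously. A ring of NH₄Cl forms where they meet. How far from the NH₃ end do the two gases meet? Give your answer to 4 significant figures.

Graham's law gives d_NH₃/d_HCl = rate_NH₃/rate_HCl = √(M_HCl/M_NH₃) = √(36.46/17.03) = 1.463.
With d_NH₃ + d_HCl = 2.00 m, d_HCl = 2.00/(1 + 1.463) = 0.8120 m.
d_NH₃ = 2.00 − 0.8120 = 1.188 m.

1.188 m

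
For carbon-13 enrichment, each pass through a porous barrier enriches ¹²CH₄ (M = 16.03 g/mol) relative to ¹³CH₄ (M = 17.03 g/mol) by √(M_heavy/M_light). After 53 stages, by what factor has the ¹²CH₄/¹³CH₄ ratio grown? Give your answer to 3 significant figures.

Each stage multiplies the ratio by α = √(17.03/16.03), so after 53 stages the overall factor is α^53 = (17.03/16.03)^(53/2).
= 1.06238^(53/2) = 4.97.

4.97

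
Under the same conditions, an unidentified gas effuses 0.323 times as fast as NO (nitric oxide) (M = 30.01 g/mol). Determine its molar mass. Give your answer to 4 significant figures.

Since effusion rate ∝ 1/√M, rate_X/rate_NO = √(M_NO/M_X).
0.323 = √(30.01/M_X)
M_X = 30.01 / 0.323² = 30.01 / 0.1043 = 287.6 g/mol

287.6 g/mol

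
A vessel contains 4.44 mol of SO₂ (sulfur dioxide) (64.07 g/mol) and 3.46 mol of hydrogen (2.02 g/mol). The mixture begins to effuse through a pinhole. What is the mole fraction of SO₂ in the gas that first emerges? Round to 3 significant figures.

Rate_i ∝ x_i/√M_i (Graham's law weighted by mole fraction), so the effusate composition follows n_i/√M_i.
x_SO₂(eff) = (n_SO₂/√M_SO₂) / (n_SO₂/√M_SO₂ + n_H₂/√M_H₂)
= (4.44/√64.07) / (4.44/√64.07 + 3.46/√2.02) = 0.5547/(0.5547 + 2.434) = 0.186.

0.186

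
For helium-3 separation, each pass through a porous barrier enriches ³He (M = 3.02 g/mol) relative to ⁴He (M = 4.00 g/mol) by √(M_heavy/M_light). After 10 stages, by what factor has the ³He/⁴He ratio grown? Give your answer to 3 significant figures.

4.08

The single-stage factor is √(M_heavy/M_light), so 10 stages give [√(4.00/3.02)]^10 = (4.00/3.02)^(10/2).
= 1.32450^5 = 4.08.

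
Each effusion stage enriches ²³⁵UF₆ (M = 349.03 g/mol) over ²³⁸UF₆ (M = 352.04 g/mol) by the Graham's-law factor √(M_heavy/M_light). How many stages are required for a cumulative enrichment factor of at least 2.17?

With α = √(352.04/349.03) per stage, ln α = ½ ln(1.00862) = 0.004293.
Need α^N ≥ 2.17 ⇒ N ≥ ln(2.17) / ln α = 0.7747 / 0.004293 = 180.44.
So at least 181 stages are needed.

181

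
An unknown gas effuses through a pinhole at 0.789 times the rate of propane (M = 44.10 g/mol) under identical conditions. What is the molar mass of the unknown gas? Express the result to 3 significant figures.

70.8 g/mol

By Graham's law, rate_X/rate_C₃H₈ = √(M_C₃H₈/M_X).
0.789 = √(44.10/M_X)
M_X = 44.10 / 0.789² = 44.10 / 0.6225 = 70.8 g/mol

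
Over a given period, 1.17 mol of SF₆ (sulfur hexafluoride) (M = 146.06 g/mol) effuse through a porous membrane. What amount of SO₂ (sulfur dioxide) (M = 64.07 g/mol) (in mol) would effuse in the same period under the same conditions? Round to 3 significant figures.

1.77 mol

From Graham's law, rate_SO₂/rate_SF₆ = √(M_SF₆/M_SO₂) = √(146.06/64.07) = √2.280 = 1.510.
So the amount for SO₂ is 1.17 × 1.510 = 1.77 mol.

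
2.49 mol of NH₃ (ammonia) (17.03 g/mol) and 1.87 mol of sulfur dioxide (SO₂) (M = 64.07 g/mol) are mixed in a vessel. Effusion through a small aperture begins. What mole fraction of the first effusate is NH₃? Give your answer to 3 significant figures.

The effusion rate of species i is ∝ p_i/√M_i ∝ n_i/√M_i.
So x_NH₃ in the escaping gas = (n_NH₃/√M_NH₃) / Σ(n_i/√M_i)
= (2.49/√17.03) / (2.49/√17.03 + 1.87/√64.07) = 0.6034/(0.6034 + 0.2336) = 0.721.

0.721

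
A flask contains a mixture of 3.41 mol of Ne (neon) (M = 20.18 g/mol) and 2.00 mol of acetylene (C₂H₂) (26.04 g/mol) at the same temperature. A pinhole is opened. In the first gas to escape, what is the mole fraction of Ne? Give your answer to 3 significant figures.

0.659

Effusion rate of each component ∝ n_i/√M_i (partial pressure × 1/√M).
So x_Ne in the escaping gas = (n_Ne/√M_Ne) / Σ(n_i/√M_i)
= (3.41/√20.18) / (3.41/√20.18 + 2.00/√26.04) = 0.7591/(0.7591 + 0.3919) = 0.659.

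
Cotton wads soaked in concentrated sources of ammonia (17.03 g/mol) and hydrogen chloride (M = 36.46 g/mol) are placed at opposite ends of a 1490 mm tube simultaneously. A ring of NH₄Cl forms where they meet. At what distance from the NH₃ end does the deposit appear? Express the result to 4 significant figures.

885.1 mm

The fronts meet when d_NH₃ + d_HCl = L with d_NH₃/d_HCl = √(M_HCl/M_NH₃) (Graham's law). Here √(M_HCl/M_NH₃) = √(36.46/17.03) = 1.463.
With d_NH₃ + d_HCl = 1490 mm, d_HCl = 1490/(1 + 1.463) = 604.9 mm.
d_NH₃ = 1490 − 604.9 = 885.1 mm.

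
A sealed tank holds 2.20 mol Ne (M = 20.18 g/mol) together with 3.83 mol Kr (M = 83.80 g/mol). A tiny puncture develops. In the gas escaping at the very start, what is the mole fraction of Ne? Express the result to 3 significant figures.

Each component's effusion rate ∝ (its partial pressure)·(1/√M) ∝ n_i/√M_i.
Mole fraction of Ne in the effusate = (n_Ne/√M_Ne) / (n_Ne/√M_Ne + n_Kr/√M_Kr)
= (2.20/√20.18) / (2.20/√20.18 + 3.83/√83.80) = 0.4897/(0.4897 + 0.4184) = 0.539.

0.539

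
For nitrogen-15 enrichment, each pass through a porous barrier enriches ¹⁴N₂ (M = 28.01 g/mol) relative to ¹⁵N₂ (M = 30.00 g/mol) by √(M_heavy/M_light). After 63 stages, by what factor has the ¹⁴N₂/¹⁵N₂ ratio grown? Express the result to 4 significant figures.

8.689

Each stage multiplies the ratio by α = √(30.00/28.01), so after 63 stages the overall factor is α^63 = (30.00/28.01)^(63/2).
= 1.07105^(63/2) = 8.689.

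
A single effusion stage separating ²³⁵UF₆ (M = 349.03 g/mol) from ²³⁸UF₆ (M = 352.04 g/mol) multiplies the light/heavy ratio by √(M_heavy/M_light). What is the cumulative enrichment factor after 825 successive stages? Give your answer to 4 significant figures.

34.54

Each stage multiplies the ratio by α = √(352.04/349.03), so after 825 stages the overall factor is α^825 = (352.04/349.03)^(825/2).
= 1.00862^(825/2) = 34.54.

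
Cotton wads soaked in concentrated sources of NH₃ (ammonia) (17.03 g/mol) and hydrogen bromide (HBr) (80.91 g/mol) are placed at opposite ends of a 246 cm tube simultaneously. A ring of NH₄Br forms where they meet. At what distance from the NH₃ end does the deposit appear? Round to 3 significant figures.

169 cm

The fronts meet when d_NH₃ + d_HBr = L with d_NH₃/d_HBr = √(M_HBr/M_NH₃) (Graham's law). Here √(M_HBr/M_NH₃) = √(80.91/17.03) = 2.180.
With d_NH₃ + d_HBr = 246 cm, d_HBr = 246/(1 + 2.180) = 77.37 cm.
d_NH₃ = 246 − 77.37 = 169 cm.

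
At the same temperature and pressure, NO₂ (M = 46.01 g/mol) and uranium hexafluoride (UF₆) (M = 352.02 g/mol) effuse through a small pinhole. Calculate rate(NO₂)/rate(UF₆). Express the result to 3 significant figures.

2.77

Using Graham's law: rate_NO₂/rate_UF₆ = √(M_UF₆/M_NO₂) = √(352.02/46.01) = √7.651 = 2.77.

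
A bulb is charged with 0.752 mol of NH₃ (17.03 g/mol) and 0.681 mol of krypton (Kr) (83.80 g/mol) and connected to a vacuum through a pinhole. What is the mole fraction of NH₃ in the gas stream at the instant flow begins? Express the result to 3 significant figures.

0.710

Effusion rate of each component ∝ n_i/√M_i (partial pressure × 1/√M).
x_NH₃(eff) = (n_NH₃/√M_NH₃) / (n_NH₃/√M_NH₃ + n_Kr/√M_Kr)
= (0.752/√17.03) / (0.752/√17.03 + 0.681/√83.80) = 0.1822/(0.1822 + 0.07439) = 0.710.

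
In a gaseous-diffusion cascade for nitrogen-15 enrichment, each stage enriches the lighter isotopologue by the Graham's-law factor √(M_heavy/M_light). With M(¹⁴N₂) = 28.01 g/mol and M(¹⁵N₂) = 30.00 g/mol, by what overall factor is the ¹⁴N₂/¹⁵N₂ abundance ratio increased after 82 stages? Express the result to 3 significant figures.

The single-stage factor is √(M_heavy/M_light), so 82 stages give [√(30.00/28.01)]^82 = (30.00/28.01)^(82/2).
= 1.07105^41 = 16.7.

16.7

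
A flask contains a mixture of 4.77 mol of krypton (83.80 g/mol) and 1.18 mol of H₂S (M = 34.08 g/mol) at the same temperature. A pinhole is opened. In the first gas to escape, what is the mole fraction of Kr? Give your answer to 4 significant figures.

Each component's effusion rate ∝ (its partial pressure)·(1/√M) ∝ n_i/√M_i.
x_Kr(eff) = (n_Kr/√M_Kr) / (n_Kr/√M_Kr + n_H₂S/√M_H₂S)
= (4.77/√83.80) / (4.77/√83.80 + 1.18/√34.08) = 0.5211/(0.5211 + 0.2021) = 0.7205.

0.7205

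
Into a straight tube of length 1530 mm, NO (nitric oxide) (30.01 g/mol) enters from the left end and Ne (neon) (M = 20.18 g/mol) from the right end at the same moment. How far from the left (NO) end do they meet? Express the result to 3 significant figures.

689 mm

In equal time, each gas travels a distance ∝ its rate ∝ 1/√M, so d_NO/d_Ne = √(M_Ne/M_NO) = √(20.18/30.01) = 0.8200.
With d_NO + d_Ne = 1530 mm, d_Ne = 1530/(1 + 0.8200) = 840.6 mm.
d_NO = 1530 − 840.6 = 689 mm.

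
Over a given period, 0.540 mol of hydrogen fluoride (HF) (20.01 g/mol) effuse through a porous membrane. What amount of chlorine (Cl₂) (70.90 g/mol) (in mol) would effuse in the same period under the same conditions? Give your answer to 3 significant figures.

Since effusion rate ∝ 1/√M, rate_Cl₂/rate_HF = √(M_HF/M_Cl₂) = √(20.01/70.90) = √0.2822 = 0.5313.
So the amount for Cl₂ is 0.540 × 0.5313 = 0.287 mol.

0.287 mol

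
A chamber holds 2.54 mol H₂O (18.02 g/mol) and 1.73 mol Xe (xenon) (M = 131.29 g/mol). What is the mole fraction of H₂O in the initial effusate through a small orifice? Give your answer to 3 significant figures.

Each component's effusion rate ∝ (its partial pressure)·(1/√M) ∝ n_i/√M_i.
Mole fraction of H₂O in the effusate = (n_H₂O/√M_H₂O) / (n_H₂O/√M_H₂O + n_Xe/√M_Xe)
= (2.54/√18.02) / (2.54/√18.02 + 1.73/√131.29) = 0.5984/(0.5984 + 0.1510) = 0.799.

0.799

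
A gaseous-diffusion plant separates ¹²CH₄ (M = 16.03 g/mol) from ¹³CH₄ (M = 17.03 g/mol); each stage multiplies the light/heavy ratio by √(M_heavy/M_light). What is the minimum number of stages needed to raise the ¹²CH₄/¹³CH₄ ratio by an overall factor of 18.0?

Single-stage factor α = √(17.03/16.03), so ln α = ½ ln(1.06238) = 0.03026.
Need α^N ≥ 18.0 ⇒ N ≥ ln(18.0) / ln α = 2.890 / 0.03026 = 95.53.
Rounding up, N = 96 stages.

96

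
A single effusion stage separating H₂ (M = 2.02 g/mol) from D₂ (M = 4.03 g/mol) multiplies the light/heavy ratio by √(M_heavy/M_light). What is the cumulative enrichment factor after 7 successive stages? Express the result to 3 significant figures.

11.2

The single-stage factor is √(M_heavy/M_light), so 7 stages give [√(4.03/2.02)]^7 = (4.03/2.02)^(7/2).
= 1.99505^(7/2) = 11.2.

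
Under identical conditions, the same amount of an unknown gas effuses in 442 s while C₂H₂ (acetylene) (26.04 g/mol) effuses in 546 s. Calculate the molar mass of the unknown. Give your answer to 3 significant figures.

Using Graham's law: t_X/t_C₂H₂ = √(M_X/M_C₂H₂).
442/546 = 0.8095 = √(M_X/26.04)
M_X = 26.04 × 0.8095² = 26.04 × 0.6553 = 17.1 g/mol

17.1 g/mol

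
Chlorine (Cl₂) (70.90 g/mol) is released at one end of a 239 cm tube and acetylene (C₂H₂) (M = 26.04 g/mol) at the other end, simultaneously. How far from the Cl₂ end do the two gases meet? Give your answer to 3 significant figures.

In equal time, each gas travels a distance ∝ its rate ∝ 1/√M, so d_Cl₂/d_C₂H₂ = √(M_C₂H₂/M_Cl₂) = √(26.04/70.90) = 0.6060.
With d_Cl₂ + d_C₂H₂ = 239 cm, d_C₂H₂ = 239/(1 + 0.6060) = 148.8 cm.
d_Cl₂ = 239 − 148.8 = 90.2 cm.

90.2 cm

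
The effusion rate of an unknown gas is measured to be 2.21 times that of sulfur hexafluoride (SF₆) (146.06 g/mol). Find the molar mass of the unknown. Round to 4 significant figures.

By Graham's law, rate_X/rate_SF₆ = √(M_SF₆/M_X).
2.21 = √(146.06/M_X)
M_X = 146.06 / 2.21² = 146.06 / 4.884 = 29.91 g/mol

29.91 g/mol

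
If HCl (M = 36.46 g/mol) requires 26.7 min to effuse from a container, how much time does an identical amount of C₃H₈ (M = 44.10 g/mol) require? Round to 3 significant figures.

By Graham's law, t_C₃H₈/t_HCl = √(M_C₃H₈/M_HCl) = √(44.10/36.46) = √1.210 = 1.100.
So the time for C₃H₈ is 26.7 × 1.100 = 29.4 min.

29.4 min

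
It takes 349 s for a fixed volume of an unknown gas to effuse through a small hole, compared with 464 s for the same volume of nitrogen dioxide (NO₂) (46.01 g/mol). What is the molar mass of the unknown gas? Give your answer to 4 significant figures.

26.03 g/mol

Using Graham's law: t_X/t_NO₂ = √(M_X/M_NO₂).
349/464 = 0.7522 = √(M_X/46.01)
M_X = 46.01 × 0.7522² = 46.01 × 0.5657 = 26.03 g/mol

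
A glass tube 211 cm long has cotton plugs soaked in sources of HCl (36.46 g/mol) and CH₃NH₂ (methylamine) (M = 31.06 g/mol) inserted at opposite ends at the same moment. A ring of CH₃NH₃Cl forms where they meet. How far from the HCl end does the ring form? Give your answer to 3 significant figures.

101 cm

The fronts meet when d_HCl + d_CH₃NH₂ = L with d_HCl/d_CH₃NH₂ = √(M_CH₃NH₂/M_HCl) (Graham's law). Here √(M_CH₃NH₂/M_HCl) = √(31.06/36.46) = 0.9230.
With d_HCl + d_CH₃NH₂ = 211 cm, d_CH₃NH₂ = 211/(1 + 0.9230) = 109.7 cm.
d_HCl = 211 − 109.7 = 101 cm.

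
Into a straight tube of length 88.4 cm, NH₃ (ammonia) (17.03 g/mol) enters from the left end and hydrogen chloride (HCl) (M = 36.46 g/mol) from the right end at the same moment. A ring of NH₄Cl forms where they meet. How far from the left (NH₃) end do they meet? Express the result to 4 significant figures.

52.51 cm

Graham's law gives d_NH₃/d_HCl = rate_NH₃/rate_HCl = √(M_HCl/M_NH₃) = √(36.46/17.03) = 1.463.
With d_NH₃ + d_HCl = 88.4 cm, d_HCl = 88.4/(1 + 1.463) = 35.89 cm.
d_NH₃ = 88.4 − 35.89 = 52.51 cm.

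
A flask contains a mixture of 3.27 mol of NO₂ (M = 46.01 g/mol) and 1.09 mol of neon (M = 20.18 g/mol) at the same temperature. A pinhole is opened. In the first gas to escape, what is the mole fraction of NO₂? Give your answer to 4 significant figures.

Effusion rate of each component ∝ n_i/√M_i (partial pressure × 1/√M).
Mole fraction of NO₂ in the effusate = (n_NO₂/√M_NO₂) / (n_NO₂/√M_NO₂ + n_Ne/√M_Ne)
= (3.27/√46.01) / (3.27/√46.01 + 1.09/√20.18) = 0.4821/(0.4821 + 0.2426) = 0.6652.

0.6652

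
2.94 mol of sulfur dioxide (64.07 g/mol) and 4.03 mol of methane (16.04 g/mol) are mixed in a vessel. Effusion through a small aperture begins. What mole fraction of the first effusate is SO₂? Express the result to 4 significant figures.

0.2674

The effusion rate of species i is ∝ p_i/√M_i ∝ n_i/√M_i.
So x_SO₂ in the escaping gas = (n_SO₂/√M_SO₂) / Σ(n_i/√M_i)
= (2.94/√64.07) / (2.94/√64.07 + 4.03/√16.04) = 0.3673/(0.3673 + 1.006) = 0.2674.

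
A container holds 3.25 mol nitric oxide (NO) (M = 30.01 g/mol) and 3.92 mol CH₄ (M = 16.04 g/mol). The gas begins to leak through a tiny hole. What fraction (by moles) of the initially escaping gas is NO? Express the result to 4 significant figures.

0.3774

Rate_i ∝ x_i/√M_i (Graham's law weighted by mole fraction), so the effusate composition follows n_i/√M_i.
So x_NO in the escaping gas = (n_NO/√M_NO) / Σ(n_i/√M_i)
= (3.25/√30.01) / (3.25/√30.01 + 3.92/√16.04) = 0.5933/(0.5933 + 0.9788) = 0.3774.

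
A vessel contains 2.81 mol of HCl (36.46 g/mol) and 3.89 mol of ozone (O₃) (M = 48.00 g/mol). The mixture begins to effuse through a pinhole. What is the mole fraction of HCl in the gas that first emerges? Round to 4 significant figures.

Each component's effusion rate ∝ (its partial pressure)·(1/√M) ∝ n_i/√M_i.
So x_HCl in the escaping gas = (n_HCl/√M_HCl) / Σ(n_i/√M_i)
= (2.81/√36.46) / (2.81/√36.46 + 3.89/√48.00) = 0.4654/(0.4654 + 0.5615) = 0.4532.

0.4532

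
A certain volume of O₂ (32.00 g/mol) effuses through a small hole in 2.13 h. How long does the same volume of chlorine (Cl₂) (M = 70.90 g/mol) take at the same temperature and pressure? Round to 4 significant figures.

3.170 h

Since effusion rate ∝ 1/√M, t_Cl₂/t_O₂ = √(M_Cl₂/M_O₂) = √(70.90/32.00) = √2.216 = 1.488.
So the time for Cl₂ is 2.13 × 1.488 = 3.170 h.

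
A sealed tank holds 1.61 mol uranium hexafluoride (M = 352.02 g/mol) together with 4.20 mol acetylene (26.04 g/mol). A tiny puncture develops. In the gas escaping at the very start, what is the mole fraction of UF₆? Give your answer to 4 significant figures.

0.09442

Each component's effusion rate ∝ (its partial pressure)·(1/√M) ∝ n_i/√M_i.
Mole fraction of UF₆ in the effusate = (n_UF₆/√M_UF₆) / (n_UF₆/√M_UF₆ + n_C₂H₂/√M_C₂H₂)
= (1.61/√352.02) / (1.61/√352.02 + 4.20/√26.04) = 0.08581/(0.08581 + 0.8231) = 0.09442.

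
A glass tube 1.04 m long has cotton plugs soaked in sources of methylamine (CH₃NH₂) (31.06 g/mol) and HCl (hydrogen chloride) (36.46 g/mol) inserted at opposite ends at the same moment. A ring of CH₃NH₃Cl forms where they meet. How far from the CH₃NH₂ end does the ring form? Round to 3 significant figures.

Distances travelled in equal time are proportional to diffusion rates, so d_CH₃NH₂/d_HCl = √(M_HCl/M_CH₃NH₂) = √(36.46/31.06) = 1.083.
With d_CH₃NH₂ + d_HCl = 1.04 m, d_HCl = 1.04/(1 + 1.083) = 0.4992 m.
d_CH₃NH₂ = 1.04 − 0.4992 = 0.541 m.

0.541 m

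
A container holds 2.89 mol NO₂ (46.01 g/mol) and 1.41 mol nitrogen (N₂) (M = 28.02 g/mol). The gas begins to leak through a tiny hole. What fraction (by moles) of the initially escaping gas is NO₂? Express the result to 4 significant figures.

0.6153

Each component's effusion rate ∝ (its partial pressure)·(1/√M) ∝ n_i/√M_i.
Mole fraction of NO₂ in the effusate = (n_NO₂/√M_NO₂) / (n_NO₂/√M_NO₂ + n_N₂/√M_N₂)
= (2.89/√46.01) / (2.89/√46.01 + 1.41/√28.02) = 0.4261/(0.4261 + 0.2664) = 0.6153.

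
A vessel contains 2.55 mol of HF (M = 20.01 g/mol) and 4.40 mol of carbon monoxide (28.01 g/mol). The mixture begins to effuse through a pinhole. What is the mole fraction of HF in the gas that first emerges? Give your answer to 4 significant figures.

Each component's effusion rate ∝ (its partial pressure)·(1/√M) ∝ n_i/√M_i.
x_HF(eff) = (n_HF/√M_HF) / (n_HF/√M_HF + n_CO/√M_CO)
= (2.55/√20.01) / (2.55/√20.01 + 4.40/√28.01) = 0.5701/(0.5701 + 0.8314) = 0.4068.

0.4068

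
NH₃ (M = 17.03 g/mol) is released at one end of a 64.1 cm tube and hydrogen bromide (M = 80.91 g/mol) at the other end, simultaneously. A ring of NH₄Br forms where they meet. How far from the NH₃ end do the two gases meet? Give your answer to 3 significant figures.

Graham's law gives d_NH₃/d_HBr = rate_NH₃/rate_HBr = √(M_HBr/M_NH₃) = √(80.91/17.03) = 2.180.
With d_NH₃ + d_HBr = 64.1 cm, d_HBr = 64.1/(1 + 2.180) = 20.16 cm.
d_NH₃ = 64.1 − 20.16 = 43.9 cm.

43.9 cm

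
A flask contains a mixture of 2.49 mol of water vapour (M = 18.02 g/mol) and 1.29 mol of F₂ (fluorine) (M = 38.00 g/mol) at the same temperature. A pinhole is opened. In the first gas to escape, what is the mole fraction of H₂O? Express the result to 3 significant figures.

0.737

Rate_i ∝ x_i/√M_i (Graham's law weighted by mole fraction), so the effusate composition follows n_i/√M_i.
So x_H₂O in the escaping gas = (n_H₂O/√M_H₂O) / Σ(n_i/√M_i)
= (2.49/√18.02) / (2.49/√18.02 + 1.29/√38.00) = 0.5866/(0.5866 + 0.2093) = 0.737.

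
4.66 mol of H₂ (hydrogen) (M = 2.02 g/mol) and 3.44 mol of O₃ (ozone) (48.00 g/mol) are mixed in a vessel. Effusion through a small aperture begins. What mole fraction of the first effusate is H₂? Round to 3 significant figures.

0.868

Each component's effusion rate ∝ (its partial pressure)·(1/√M) ∝ n_i/√M_i.
Mole fraction of H₂ in the effusate = (n_H₂/√M_H₂) / (n_H₂/√M_H₂ + n_O₃/√M_O₃)
= (4.66/√2.02) / (4.66/√2.02 + 3.44/√48.00) = 3.279/(3.279 + 0.4965) = 0.868.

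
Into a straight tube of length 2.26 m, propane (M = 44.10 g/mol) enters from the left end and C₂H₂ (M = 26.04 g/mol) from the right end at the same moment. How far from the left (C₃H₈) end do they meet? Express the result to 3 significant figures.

Graham's law gives d_C₃H₈/d_C₂H₂ = rate_C₃H₈/rate_C₂H₂ = √(M_C₂H₂/M_C₃H₈) = √(26.04/44.10) = 0.7684.
With d_C₃H₈ + d_C₂H₂ = 2.26 m, d_C₂H₂ = 2.26/(1 + 0.7684) = 1.278 m.
d_C₃H₈ = 2.26 − 1.278 = 0.982 m.

0.982 m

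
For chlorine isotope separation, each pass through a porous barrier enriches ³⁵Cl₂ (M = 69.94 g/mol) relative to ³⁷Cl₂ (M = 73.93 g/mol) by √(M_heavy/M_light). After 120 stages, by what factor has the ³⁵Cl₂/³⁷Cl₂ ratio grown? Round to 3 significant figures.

27.9

Each stage multiplies the ratio by α = √(73.93/69.94), so after 120 stages the overall factor is α^120 = (73.93/69.94)^(120/2).
= 1.05705^60 = 27.9.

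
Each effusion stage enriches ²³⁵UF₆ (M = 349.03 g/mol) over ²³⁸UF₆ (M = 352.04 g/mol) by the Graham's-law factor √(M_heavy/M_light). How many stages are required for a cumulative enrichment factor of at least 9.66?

With α = √(352.04/349.03) per stage, ln α = ½ ln(1.00862) = 0.004293.
Need α^N ≥ 9.66 ⇒ N ≥ ln(9.66) / ln α = 2.268 / 0.004293 = 528.24.
So at least 529 stages are needed.

529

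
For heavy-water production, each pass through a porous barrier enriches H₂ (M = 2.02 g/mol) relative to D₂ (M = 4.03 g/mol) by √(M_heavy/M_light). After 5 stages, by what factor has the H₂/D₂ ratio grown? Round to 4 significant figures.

5.622

Overall factor = α^5 with α = √(4.03/2.02), i.e. (4.03/2.02)^(5/2).
= 1.99505^(5/2) = 5.622.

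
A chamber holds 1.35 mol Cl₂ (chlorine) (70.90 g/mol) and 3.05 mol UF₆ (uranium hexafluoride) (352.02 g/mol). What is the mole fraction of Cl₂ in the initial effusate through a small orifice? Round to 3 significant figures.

0.497

Rate_i ∝ x_i/√M_i (Graham's law weighted by mole fraction), so the effusate composition follows n_i/√M_i.
So x_Cl₂ in the escaping gas = (n_Cl₂/√M_Cl₂) / Σ(n_i/√M_i)
= (1.35/√70.90) / (1.35/√70.90 + 3.05/√352.02) = 0.1603/(0.1603 + 0.1626) = 0.497.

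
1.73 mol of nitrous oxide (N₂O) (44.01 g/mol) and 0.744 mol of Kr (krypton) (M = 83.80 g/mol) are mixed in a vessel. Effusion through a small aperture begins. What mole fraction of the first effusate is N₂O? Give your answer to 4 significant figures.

0.7624

Each component's effusion rate ∝ (its partial pressure)·(1/√M) ∝ n_i/√M_i.
So x_N₂O in the escaping gas = (n_N₂O/√M_N₂O) / Σ(n_i/√M_i)
= (1.73/√44.01) / (1.73/√44.01 + 0.744/√83.80) = 0.2608/(0.2608 + 0.08127) = 0.7624.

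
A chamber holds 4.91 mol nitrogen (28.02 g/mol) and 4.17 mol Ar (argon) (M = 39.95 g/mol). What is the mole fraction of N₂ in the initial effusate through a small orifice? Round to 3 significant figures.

0.584

The effusion rate of species i is ∝ p_i/√M_i ∝ n_i/√M_i.
Mole fraction of N₂ in the effusate = (n_N₂/√M_N₂) / (n_N₂/√M_N₂ + n_Ar/√M_Ar)
= (4.91/√28.02) / (4.91/√28.02 + 4.17/√39.95) = 0.9276/(0.9276 + 0.6597) = 0.584.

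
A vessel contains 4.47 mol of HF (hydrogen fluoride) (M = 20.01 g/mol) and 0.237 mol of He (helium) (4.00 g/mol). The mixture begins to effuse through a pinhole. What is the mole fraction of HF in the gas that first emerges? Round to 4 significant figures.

0.8940

Rate_i ∝ x_i/√M_i (Graham's law weighted by mole fraction), so the effusate composition follows n_i/√M_i.
Mole fraction of HF in the effusate = (n_HF/√M_HF) / (n_HF/√M_HF + n_He/√M_He)
= (4.47/√20.01) / (4.47/√20.01 + 0.237/√4.00) = 0.9993/(0.9993 + 0.1185) = 0.8940.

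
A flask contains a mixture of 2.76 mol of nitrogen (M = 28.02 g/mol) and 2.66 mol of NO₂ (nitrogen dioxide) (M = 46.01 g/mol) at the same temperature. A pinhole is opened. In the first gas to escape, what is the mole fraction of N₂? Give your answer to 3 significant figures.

0.571

The effusion rate of species i is ∝ p_i/√M_i ∝ n_i/√M_i.
x_N₂(eff) = (n_N₂/√M_N₂) / (n_N₂/√M_N₂ + n_NO₂/√M_NO₂)
= (2.76/√28.02) / (2.76/√28.02 + 2.66/√46.01) = 0.5214/(0.5214 + 0.3922) = 0.571.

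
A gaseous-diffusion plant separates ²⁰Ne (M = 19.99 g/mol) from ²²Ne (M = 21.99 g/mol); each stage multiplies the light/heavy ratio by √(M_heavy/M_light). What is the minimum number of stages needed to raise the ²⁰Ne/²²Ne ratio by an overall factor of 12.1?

With α = √(21.99/19.99) per stage, ln α = ½ ln(1.10005) = 0.04768.
Need α^N ≥ 12.1 ⇒ N ≥ ln(12.1) / ln α = 2.493 / 0.04768 = 52.29.
So at least 53 stages are needed.

53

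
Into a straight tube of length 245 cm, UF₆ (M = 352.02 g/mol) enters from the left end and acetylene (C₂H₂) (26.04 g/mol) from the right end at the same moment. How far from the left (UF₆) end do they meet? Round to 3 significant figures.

52.4 cm

Distances travelled in equal time are proportional to diffusion rates, so d_UF₆/d_C₂H₂ = √(M_C₂H₂/M_UF₆) = √(26.04/352.02) = 0.2720.
With d_UF₆ + d_C₂H₂ = 245 cm, d_C₂H₂ = 245/(1 + 0.2720) = 192.6 cm.
d_UF₆ = 245 − 192.6 = 52.4 cm.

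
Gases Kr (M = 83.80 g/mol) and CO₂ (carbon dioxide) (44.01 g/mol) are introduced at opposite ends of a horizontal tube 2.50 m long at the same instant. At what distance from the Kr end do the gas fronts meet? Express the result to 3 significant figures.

In equal time, each gas travels a distance ∝ its rate ∝ 1/√M, so d_Kr/d_CO₂ = √(M_CO₂/M_Kr) = √(44.01/83.80) = 0.7247.
With d_Kr + d_CO₂ = 2.50 m, d_CO₂ = 2.50/(1 + 0.7247) = 1.450 m.
d_Kr = 2.50 − 1.450 = 1.05 m.

1.05 m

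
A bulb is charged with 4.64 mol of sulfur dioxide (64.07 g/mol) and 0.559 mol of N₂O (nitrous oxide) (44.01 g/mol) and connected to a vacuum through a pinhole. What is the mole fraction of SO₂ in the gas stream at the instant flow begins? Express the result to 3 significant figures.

0.873

Effusion rate of each component ∝ n_i/√M_i (partial pressure × 1/√M).
So x_SO₂ in the escaping gas = (n_SO₂/√M_SO₂) / Σ(n_i/√M_i)
= (4.64/√64.07) / (4.64/√64.07 + 0.559/√44.01) = 0.5797/(0.5797 + 0.08426) = 0.873.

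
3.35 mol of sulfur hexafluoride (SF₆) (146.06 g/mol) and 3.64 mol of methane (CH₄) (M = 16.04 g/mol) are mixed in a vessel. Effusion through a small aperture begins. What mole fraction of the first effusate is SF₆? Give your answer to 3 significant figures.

Each component's effusion rate ∝ (its partial pressure)·(1/√M) ∝ n_i/√M_i.
Mole fraction of SF₆ in the effusate = (n_SF₆/√M_SF₆) / (n_SF₆/√M_SF₆ + n_CH₄/√M_CH₄)
= (3.35/√146.06) / (3.35/√146.06 + 3.64/√16.04) = 0.2772/(0.2772 + 0.9089) = 0.234.

0.234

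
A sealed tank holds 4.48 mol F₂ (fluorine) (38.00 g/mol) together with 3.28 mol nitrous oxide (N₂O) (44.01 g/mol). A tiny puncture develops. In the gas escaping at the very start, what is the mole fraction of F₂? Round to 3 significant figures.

Each component's effusion rate ∝ (its partial pressure)·(1/√M) ∝ n_i/√M_i.
x_F₂(eff) = (n_F₂/√M_F₂) / (n_F₂/√M_F₂ + n_N₂O/√M_N₂O)
= (4.48/√38.00) / (4.48/√38.00 + 3.28/√44.01) = 0.7268/(0.7268 + 0.4944) = 0.595.

0.595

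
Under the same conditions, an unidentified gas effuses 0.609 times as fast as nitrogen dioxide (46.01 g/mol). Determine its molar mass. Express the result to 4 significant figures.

From Graham's law, rate_X/rate_NO₂ = √(M_NO₂/M_X).
0.609 = √(46.01/M_X)
M_X = 46.01 / 0.609² = 46.01 / 0.3709 = 124.1 g/mol

124.1 g/mol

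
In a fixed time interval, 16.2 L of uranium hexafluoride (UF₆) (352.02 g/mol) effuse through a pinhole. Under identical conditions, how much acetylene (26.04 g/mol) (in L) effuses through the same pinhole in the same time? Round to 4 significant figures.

Graham's law gives rate_C₂H₂/rate_UF₆ = √(M_UF₆/M_C₂H₂) = √(352.02/26.04) = √13.52 = 3.677.
So the volume for C₂H₂ is 16.2 × 3.677 = 59.56 L.

59.56 L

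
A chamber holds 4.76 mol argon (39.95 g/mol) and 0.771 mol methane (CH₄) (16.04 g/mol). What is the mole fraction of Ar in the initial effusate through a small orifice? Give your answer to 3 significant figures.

Rate_i ∝ x_i/√M_i (Graham's law weighted by mole fraction), so the effusate composition follows n_i/√M_i.
So x_Ar in the escaping gas = (n_Ar/√M_Ar) / Σ(n_i/√M_i)
= (4.76/√39.95) / (4.76/√39.95 + 0.771/√16.04) = 0.7531/(0.7531 + 0.1925) = 0.796.

0.796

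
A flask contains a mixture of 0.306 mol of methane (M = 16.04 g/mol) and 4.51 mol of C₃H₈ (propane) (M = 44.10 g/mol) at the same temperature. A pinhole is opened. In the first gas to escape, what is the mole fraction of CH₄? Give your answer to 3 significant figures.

The effusion rate of species i is ∝ p_i/√M_i ∝ n_i/√M_i.
Mole fraction of CH₄ in the effusate = (n_CH₄/√M_CH₄) / (n_CH₄/√M_CH₄ + n_C₃H₈/√M_C₃H₈)
= (0.306/√16.04) / (0.306/√16.04 + 4.51/√44.10) = 0.07640/(0.07640 + 0.6791) = 0.101.

0.101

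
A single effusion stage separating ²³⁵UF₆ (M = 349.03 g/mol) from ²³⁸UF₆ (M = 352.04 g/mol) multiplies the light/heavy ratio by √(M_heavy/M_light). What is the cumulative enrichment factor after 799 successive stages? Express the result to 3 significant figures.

30.9

Overall factor = α^799 with α = √(352.04/349.03), i.e. (352.04/349.03)^(799/2).
= 1.00862^(799/2) = 30.9.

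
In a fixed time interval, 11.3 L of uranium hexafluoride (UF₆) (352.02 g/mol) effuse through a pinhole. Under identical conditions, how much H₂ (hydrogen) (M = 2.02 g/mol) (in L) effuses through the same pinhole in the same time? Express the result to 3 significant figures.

149 L

From Graham's law, rate_H₂/rate_UF₆ = √(M_UF₆/M_H₂) = √(352.02/2.02) = √174.3 = 13.20.
So the volume for H₂ is 11.3 × 13.20 = 149 L.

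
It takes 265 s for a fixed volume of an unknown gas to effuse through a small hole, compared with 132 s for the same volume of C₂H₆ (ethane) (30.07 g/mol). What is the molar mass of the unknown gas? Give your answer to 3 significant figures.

Since effusion rate ∝ 1/√M, t_X/t_C₂H₆ = √(M_X/M_C₂H₆).
265/132 = 2.008 = √(M_X/30.07)
M_X = 30.07 × 2.008² = 30.07 × 4.030 = 121 g/mol

121 g/mol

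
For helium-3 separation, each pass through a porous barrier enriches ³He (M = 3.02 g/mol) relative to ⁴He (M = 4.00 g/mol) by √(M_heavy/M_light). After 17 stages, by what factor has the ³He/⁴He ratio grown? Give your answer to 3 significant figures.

Each stage multiplies the ratio by α = √(4.00/3.02), so after 17 stages the overall factor is α^17 = (4.00/3.02)^(17/2).
= 1.32450^(17/2) = 10.9.

10.9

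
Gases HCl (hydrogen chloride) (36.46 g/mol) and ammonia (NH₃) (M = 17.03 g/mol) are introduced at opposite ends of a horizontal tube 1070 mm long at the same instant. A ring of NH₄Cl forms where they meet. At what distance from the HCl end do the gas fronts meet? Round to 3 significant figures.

Graham's law gives d_HCl/d_NH₃ = rate_HCl/rate_NH₃ = √(M_NH₃/M_HCl) = √(17.03/36.46) = 0.6834.
With d_HCl + d_NH₃ = 1070 mm, d_NH₃ = 1070/(1 + 0.6834) = 635.6 mm.
d_HCl = 1070 − 635.6 = 434 mm.

434 mm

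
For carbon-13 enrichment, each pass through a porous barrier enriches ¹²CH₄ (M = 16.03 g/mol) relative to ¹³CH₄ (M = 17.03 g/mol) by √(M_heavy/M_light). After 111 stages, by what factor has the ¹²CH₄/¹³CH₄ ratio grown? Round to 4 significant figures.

Each stage multiplies the ratio by α = √(17.03/16.03), so after 111 stages the overall factor is α^111 = (17.03/16.03)^(111/2).
= 1.06238^(111/2) = 28.75.

28.75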